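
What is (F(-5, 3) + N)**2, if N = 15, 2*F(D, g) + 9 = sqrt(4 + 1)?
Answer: (21 + sqrt(5))**2/4 ≈ 134.98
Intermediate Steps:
F(D, g) = -9/2 + sqrt(5)/2 (F(D, g) = -9/2 + sqrt(4 + 1)/2 = -9/2 + sqrt(5)/2)
(F(-5, 3) + N)**2 = ((-9/2 + sqrt(5)/2) + 15)**2 = (21/2 + sqrt(5)/2)**2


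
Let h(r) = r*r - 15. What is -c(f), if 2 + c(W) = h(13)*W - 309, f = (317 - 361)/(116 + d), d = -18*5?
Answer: 7431/13 ≈ 571.62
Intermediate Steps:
h(r) = -15 + r² (h(r) = r² - 15 = -15 + r²)
d = -90
f = -22/13 (f = (317 - 361)/(116 - 90) = -44/26 = -44*1/26 = -22/13 ≈ -1.6923)
c(W) = -311 + 154*W (c(W) = -2 + ((-15 + 13²)*W - 309) = -2 + ((-15 + 169)*W - 309) = -2 + (154*W - 309) = -2 + (-309 + 154*W) = -311 + 154*W)
-c(f) = -(-311 + 154*(-22/13)) = -(-311 - 3388/13) = -1*(-7431/13) = 7431/13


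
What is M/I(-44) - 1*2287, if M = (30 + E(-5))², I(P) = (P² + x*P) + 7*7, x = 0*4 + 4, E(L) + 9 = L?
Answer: -4136927/1809 ≈ -2286.9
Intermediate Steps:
E(L) = -9 + L
x = 4 (x = 0 + 4 = 4)
I(P) = 49 + P² + 4*P (I(P) = (P² + 4*P) + 7*7 = (P² + 4*P) + 49 = 49 + P² + 4*P)
M = 256 (M = (30 + (-9 - 5))² = (30 - 14)² = 16² = 256)
M/I(-44) - 1*2287 = 256/(49 + (-44)² + 4*(-44)) - 1*2287 = 256/(49 + 1936 - 176) - 2287 = 256/1809 - 2287 = -4136927/1809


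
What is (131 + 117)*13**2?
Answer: 41912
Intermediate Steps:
(131 + 117)*13**2 = 248*169 = 41912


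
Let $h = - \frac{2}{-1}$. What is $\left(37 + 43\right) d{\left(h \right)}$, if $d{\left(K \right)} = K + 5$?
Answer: $560$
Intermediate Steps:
$h = 2$ ($h = \left(-2\right) \left(-1\right) = 2$)
$d{\left(K \right)} = 5 + K$
$\left(37 + 43\right) d{\left(h \right)} = \left(37 + 43\right) \left(5 + 2\right) = 80 \cdot 7 = 560$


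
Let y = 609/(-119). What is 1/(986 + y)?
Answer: 17/16675 ≈ 0.0010195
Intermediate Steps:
y = -87/17 (y = 609*(-1/119) = -87/17 ≈ -5.1176)
1/(986 + y) = 1/(986 - 87/17) = 1/(16675/17) = 17/16675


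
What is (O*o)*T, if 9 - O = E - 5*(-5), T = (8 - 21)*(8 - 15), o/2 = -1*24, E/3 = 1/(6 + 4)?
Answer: 355992/5 ≈ 71198.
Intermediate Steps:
E = 3/10 (E = 3/(6 + 4) = 3/10 ≈ 0.30000)
o = -48 (o = 2*(-1*24) = 2*(-24) = -48)
T = 91 (T = -13*(-7) = 91)
O = -163/10 (O = 9 - (3/10 - 5*(-5)) = 9 - (3/10 + 25) = 9 - 1*253/10 = 9 - 253/10 = -163/10 ≈ -16.300)
(O*o)*T = -163/10*(-48)*91 = (3912/5)*91 = 355992/5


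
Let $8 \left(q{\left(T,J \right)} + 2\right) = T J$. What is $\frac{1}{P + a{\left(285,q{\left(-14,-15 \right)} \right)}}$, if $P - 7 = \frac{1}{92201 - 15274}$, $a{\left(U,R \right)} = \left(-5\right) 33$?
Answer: $- \frac{76927}{12154465} \approx -0.0063291$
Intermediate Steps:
$q{\left(T,J \right)} = -2 + \frac{J T}{8}$ ($q{\left(T,J \right)} = -2 + \frac{T J}{8} = -2 + \frac{J T}{8}$)
$a{\left(U,R \right)} = -165$
$P = \frac{538490}{76927}$ ($P = 7 + \frac{1}{92201 - 15274} = 7 + \frac{1}{76927} = \frac{538490}{76927} \approx 7.0$)
$\frac{1}{P + a{\left(285,q{\left(-14,-15 \right)} \right)}} = \frac{1}{\frac{538490}{76927} - 165} = \frac{1}{- \frac{12154465}{76927}} = - \frac{76927}{12154465}$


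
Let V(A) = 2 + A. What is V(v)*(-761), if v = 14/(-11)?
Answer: -6088/11 ≈ -553.45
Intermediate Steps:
v = -14/11 (v = 14*(-1/11) = -14/11 ≈ -1.2727)
V(v)*(-761) = (2 - 14/11)*(-761) = (8/11)*(-761) = -6088/11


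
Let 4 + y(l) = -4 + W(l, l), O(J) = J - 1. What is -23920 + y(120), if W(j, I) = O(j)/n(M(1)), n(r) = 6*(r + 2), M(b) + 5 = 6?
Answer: -430585/18 ≈ -23921.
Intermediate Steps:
M(b) = 1 (M(b) = -5 + 6 = 1)
O(J) = -1 + J
n(r) = 12 + 6*r (n(r) = 6*(2 + r) = 12 + 6*r)
W(j, I) = -1/18 + j/18 (W(j, I) = (-1 + j)/(12 + 6*1) = (-1 + j)/(12 + 6) = (-1 + j)/18 = (-1 + j)*(1/18) = -1/18 + j/18)
y(l) = -145/18 + l/18 (y(l) = -4 + (-4 + (-1/18 + l/18)) = -4 + (-73/18 + l/18) = -145/18 + l/18)
-23920 + y(120) = -23920 + (-145/18 + (1/18)*120) = -23920 + (-145/18 + 20/3) = -23920 - 25/18 = -430585/18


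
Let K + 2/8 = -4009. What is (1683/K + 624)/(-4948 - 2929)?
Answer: -10000356/126323449 ≈ -0.079165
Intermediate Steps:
K = -16037/4 (K = -¼ - 4009 = -16037/4 ≈ -4009.3)
(1683/K + 624)/(-4948 - 2929) = (1683/(-16037/4) + 624)/(-4948 - 2929) = (1683*(-4/16037) + 624)/(-7877) = (-6732/16037 + 624)*(-1/7877) = (10000356/16037)*(-1/7877) = -10000356/126323449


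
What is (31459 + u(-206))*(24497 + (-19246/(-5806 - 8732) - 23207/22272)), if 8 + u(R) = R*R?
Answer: 32559468729041067/17988352 ≈ 1.8100e+9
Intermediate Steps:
u(R) = -8 + R² (u(R) = -8 + R*R = -8 + R²)
(31459 + u(-206))*(24497 + (-19246/(-5806 - 8732) - 23207/22272)) = (31459 + (-8 + (-206)²))*(24497 + (-19246/(-5806 - 8732) - 23207/22272)) = (31459 + (-8 + 42436))*(24497 + (-19246/(-14538) - 23207*1/22272)) = (31459 + 42428)*(24497 + (-19246*(-1/14538) - 23207/22272)) = 73887*(24497 + (9623/7269 - 23207/22272)) = 73887*(24497 + 5070197/17988352) = 73887*(440665729141/17988352) = 32559468729041067/17988352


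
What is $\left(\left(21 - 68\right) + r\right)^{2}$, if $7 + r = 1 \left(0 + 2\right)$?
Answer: $2704$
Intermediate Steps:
$r = -5$ ($r = -7 + 1 \left(0 + 2\right) = -7 + 1 \cdot 2 = -7 + 2 = -5$)
$\left(\left(21 - 68\right) + r\right)^{2} = \left(\left(21 - 68\right) - 5\right)^{2} = \left(-47 - 5\right)^{2} = \left(-52\right)^{2} = 2704$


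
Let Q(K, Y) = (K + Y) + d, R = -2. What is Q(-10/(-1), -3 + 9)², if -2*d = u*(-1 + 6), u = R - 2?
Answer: 676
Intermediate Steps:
u = -4 (u = -2 - 2 = -4)
d = 10 (d = -(-2)*(-1 + 6) = -(-2)*5 = -½*(-20) = 10)
Q(K, Y) = 10 + K + Y (Q(K, Y) = (K + Y) + 10 = 10 + K + Y)
Q(-10/(-1), -3 + 9)² = (10 - 10/(-1) + (-3 + 9))² = (10 - 10*(-1) + 6)² = (10 + 10 + 6)² = 26² = 676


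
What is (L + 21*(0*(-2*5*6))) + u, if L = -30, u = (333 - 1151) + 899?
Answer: 51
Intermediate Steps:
u = 81 (u = -818 + 899 = 81)
(L + 21*(0*(-2*5*6))) + u = (-30 + 21*(0*(-2*5*6))) + 81 = (-30 + 21*(0*(-10*6))) + 81 = (-30 + 21*(0*(-60))) + 81 = (-30 + 21*0) + 81 = (-30 + 0) + 81 = -30 + 81 = 51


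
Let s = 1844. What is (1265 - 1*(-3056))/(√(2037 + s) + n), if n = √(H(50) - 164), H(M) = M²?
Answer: 4321/(√3881 + 4*√146) ≈ 39.058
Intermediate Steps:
n = 4*√146 (n = √(50² - 164) = √(2500 - 164) = √2336 = 4*√146 ≈ 48.332)
(1265 - 1*(-3056))/(√(2037 + s) + n) = (1265 - 1*(-3056))/(√(2037 + 1844) + 4*√146) = (1265 + 3056)/(√3881 + 4*√146) = 4321/(√3881 + 4*√146)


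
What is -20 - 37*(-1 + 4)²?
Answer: -353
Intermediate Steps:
-20 - 37*(-1 + 4)² = -20 - 37*3² = -20 - 37*9 = -20 - 333 = -353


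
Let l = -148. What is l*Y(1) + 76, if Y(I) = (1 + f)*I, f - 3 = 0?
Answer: -516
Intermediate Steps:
f = 3 (f = 3 + 0 = 3)
Y(I) = 4*I (Y(I) = (1 + 3)*I = 4*I)
l*Y(1) + 76 = -592 + 76 = -516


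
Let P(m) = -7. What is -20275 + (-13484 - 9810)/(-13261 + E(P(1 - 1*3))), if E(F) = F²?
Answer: -133925003/6606 ≈ -20273.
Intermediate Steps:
-20275 + (-13484 - 9810)/(-13261 + E(P(1 - 1*3))) = -20275 + (-13484 - 9810)/(-13261 + (-7)²) = -20275 - 23294/(-13261 + 49) = -20275 - 23294/(-13212) = -20275 - 23294*(-1/13212) = -20275 + 11647/6606 = -133925003/6606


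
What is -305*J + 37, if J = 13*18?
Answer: -71333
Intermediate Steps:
J = 234
-305*J + 37 = -305*234 + 37 = -71370 + 37 = -71333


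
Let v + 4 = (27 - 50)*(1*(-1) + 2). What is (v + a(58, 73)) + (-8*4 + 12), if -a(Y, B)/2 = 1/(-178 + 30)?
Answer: -3477/74 ≈ -46.987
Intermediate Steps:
a(Y, B) = 1/74 (a(Y, B) = -2/(-178 + 30) = -2/(-148) = -2*(-1/148) = 1/74)
v = -27 (v = -4 + (27 - 50)*(1*(-1) + 2) = -4 - 23*(-1 + 2) = -4 - 23*1 = -4 - 23 = -27)
(v + a(58, 73)) + (-8*4 + 12) = (-27 + 1/74) + (-8*4 + 12) = -1997/74 + (-32 + 12) = -1997/74 - 20 = -3477/74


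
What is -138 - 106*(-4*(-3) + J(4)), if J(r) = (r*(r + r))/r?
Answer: -2258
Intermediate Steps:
J(r) = 2*r (J(r) = (r*(2*r))/r = (2*r²)/r = 2*r)
-138 - 106*(-4*(-3) + J(4)) = -138 - 106*(-4*(-3) + 2*4) = -138 - 106*(12 + 8) = -138 - 106*20 = -138 - 2120 = -2258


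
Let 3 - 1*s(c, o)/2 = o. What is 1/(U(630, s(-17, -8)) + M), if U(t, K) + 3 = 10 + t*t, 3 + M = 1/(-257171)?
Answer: 257171/102072198583 ≈ 2.5195e-6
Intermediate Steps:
s(c, o) = 6 - 2*o
M = -771514/257171 (M = -3 + 1/(-257171) = -3 - 1/257171 = -771514/257171 ≈ -3.0000)
U(t, K) = 7 + t² (U(t, K) = -3 + (10 + t*t) = -3 + (10 + t²) = 7 + t²)
1/(U(630, s(-17, -8)) + M) = 1/((7 + 630²) - 771514/257171) = 1/((7 + 396900) - 771514/257171) = 1/(396907 - 771514/257171) = 1/(102072198583/257171) = 257171/102072198583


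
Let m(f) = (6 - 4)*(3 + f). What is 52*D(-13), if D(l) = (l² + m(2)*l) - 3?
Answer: 1872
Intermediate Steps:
m(f) = 6 + 2*f (m(f) = 2*(3 + f) = 6 + 2*f)
D(l) = -3 + l² + 10*l (D(l) = (l² + (6 + 2*2)*l) - 3 = (l² + (6 + 4)*l) - 3 = (l² + 10*l) - 3 = -3 + l² + 10*l)
52*D(-13) = 52*(-3 + (-13)² + 10*(-13)) = 52*(-3 + 169 - 130) = 52*36 = 1872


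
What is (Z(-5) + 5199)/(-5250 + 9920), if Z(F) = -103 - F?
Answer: 5101/4670 ≈ 1.0923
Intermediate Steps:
(Z(-5) + 5199)/(-5250 + 9920) = ((-103 - 1*(-5)) + 5199)/(-5250 + 9920) = ((-103 + 5) + 5199)/4670 = (-98 + 5199)*(1/4670) = 5101*(1/4670) = 5101/4670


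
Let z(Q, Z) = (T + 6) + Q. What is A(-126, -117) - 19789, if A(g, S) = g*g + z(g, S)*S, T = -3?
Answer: 10478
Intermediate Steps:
z(Q, Z) = 3 + Q (z(Q, Z) = (-3 + 6) + Q = 3 + Q)
A(g, S) = g² + S*(3 + g) (A(g, S) = g*g + (3 + g)*S = g² + S*(3 + g))
A(-126, -117) - 19789 = ((-126)² - 117*(3 - 126)) - 19789 = (15876 - 117*(-123)) - 19789 = (15876 + 14391) - 19789 = 30267 - 19789 = 10478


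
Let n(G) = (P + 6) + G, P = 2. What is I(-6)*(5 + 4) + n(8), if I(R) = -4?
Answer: -20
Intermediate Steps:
n(G) = 8 + G (n(G) = (2 + 6) + G = 8 + G)
I(-6)*(5 + 4) + n(8) = -4*(5 + 4) + (8 + 8) = -4*9 + 16 = -36 + 16 = -20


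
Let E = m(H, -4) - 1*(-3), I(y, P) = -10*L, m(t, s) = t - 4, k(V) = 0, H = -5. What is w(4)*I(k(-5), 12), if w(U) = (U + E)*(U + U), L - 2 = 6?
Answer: 1280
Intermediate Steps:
L = 8 (L = 2 + 6 = 8)
m(t, s) = -4 + t
I(y, P) = -80 (I(y, P) = -10*8 = -80)
E = -6 (E = (-4 - 5) - 1*(-3) = -9 + 3 = -6)
w(U) = 2*U*(-6 + U) (w(U) = (U - 6)*(U + U) = (-6 + U)*(2*U) = 2*U*(-6 + U))
w(4)*I(k(-5), 12) = (2*4*(-6 + 4))*(-80) = (2*4*(-2))*(-80) = -16*(-80) = 1280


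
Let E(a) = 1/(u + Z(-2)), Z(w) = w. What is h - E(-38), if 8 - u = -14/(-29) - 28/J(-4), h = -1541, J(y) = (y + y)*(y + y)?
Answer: -4258247/2763 ≈ -1541.2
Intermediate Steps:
J(y) = 4*y² (J(y) = (2*y)*(2*y) = 4*y²)
u = 3691/464 (u = 8 - (-14/(-29) - 28/(4*(-4)²)) = 8 - (-14*(-1/29) - 28/(4*16)) = 8 - (14/29 - 28/64) = 8 - (14/29 - 28*1/64) = 8 - (14/29 - 7/16) = 8 - 1*21/464 = 8 - 21/464 = 3691/464 ≈ 7.9547)
E(a) = 464/2763 (E(a) = 1/(3691/464 - 2) = 1/(2763/464) = 464/2763)
h - E(-38) = -1541 - 1*464/2763 = -1541 - 464/2763 = -4258247/2763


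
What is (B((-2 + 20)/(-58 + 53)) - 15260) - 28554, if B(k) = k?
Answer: -219088/5 ≈ -43818.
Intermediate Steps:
(B((-2 + 20)/(-58 + 53)) - 15260) - 28554 = ((-2 + 20)/(-58 + 53) - 15260) - 28554 = (18/(-5) - 15260) - 28554 = (18*(-⅕) - 15260) - 28554 = (-18/5 - 15260) - 28554 = -76318/5 - 28554 = -219088/5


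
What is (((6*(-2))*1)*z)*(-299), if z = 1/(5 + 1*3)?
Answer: 897/2 ≈ 448.50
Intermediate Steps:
z = ⅛ (z = 1/(5 + 3) = 1/8 = ⅛ ≈ 0.12500)
(((6*(-2))*1)*z)*(-299) = (((6*(-2))*1)*(⅛))*(-299) = (-12*1*(⅛))*(-299) = -12*⅛*(-299) = -3/2*(-299) = 897/2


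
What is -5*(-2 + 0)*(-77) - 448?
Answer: -1218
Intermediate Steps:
-5*(-2 + 0)*(-77) - 448 = -5*(-2)*(-77) - 448 = 10*(-77) - 448 = -770 - 448 = -1218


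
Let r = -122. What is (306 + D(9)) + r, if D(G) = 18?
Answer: 202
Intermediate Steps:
(306 + D(9)) + r = (306 + 18) - 122 = 324 - 122 = 202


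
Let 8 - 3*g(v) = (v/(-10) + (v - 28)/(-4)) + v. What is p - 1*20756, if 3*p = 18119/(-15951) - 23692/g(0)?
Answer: -2126988263/47853 ≈ -44448.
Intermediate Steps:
g(v) = 1/3 - 13*v/60 (g(v) = 8/3 - ((v/(-10) + (v - 28)/(-4)) + v)/3 = 8/3 - ((v*(-1/10) + (-28 + v)*(-1/4)) + v)/3 = 8/3 - ((-v/10 + (7 - v/4)) + v)/3 = 8/3 - ((7 - 7*v/20) + v)/3 = 8/3 - (7 + 13*v/20)/3 = 8/3 + (-7/3 - 13*v/60) = 1/3 - 13*v/60)
p = -1133751395/47853 (p = (18119/(-15951) - 23692/(1/3 - 13/60*0))/3 = (18119*(-1/15951) - 23692/(1/3 + 0))/3 = (-18119/15951 - 23692/1/3)/3 = (-18119/15951 - 23692*3)/3 = (-18119/15951 - 71076)/3 = (1/3)*(-1133751395/15951) = -1133751395/47853 ≈ -23692.)
p - 1*20756 = -1133751395/47853 - 1*20756 = -1133751395/47853 - 20756 = -2126988263/47853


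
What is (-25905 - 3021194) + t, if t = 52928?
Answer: -2994171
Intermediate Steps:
(-25905 - 3021194) + t = (-25905 - 3021194) + 52928 = -3047099 + 52928 = -2994171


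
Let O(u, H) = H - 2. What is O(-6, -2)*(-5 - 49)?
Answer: 216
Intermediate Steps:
O(u, H) = -2 + H
O(-6, -2)*(-5 - 49) = (-2 - 2)*(-5 - 49) = -4*(-54) = 216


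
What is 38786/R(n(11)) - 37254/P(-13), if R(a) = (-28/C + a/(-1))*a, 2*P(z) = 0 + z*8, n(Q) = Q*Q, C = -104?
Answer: 14902049/20878 ≈ 713.77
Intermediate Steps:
n(Q) = Q**2
P(z) = 4*z (P(z) = (0 + z*8)/2 = (0 + 8*z)/2 = (8*z)/2 = 4*z)
R(a) = a*(7/26 - a) (R(a) = (-28/(-104) + a/(-1))*a = (-28*(-1/104) + a*(-1))*a = (7/26 - a)*a = a*(7/26 - a))
38786/R(n(11)) - 37254/P(-13) = 38786/(((1/26)*11**2*(7 - 26*11**2))) - 37254/(4*(-13)) = 38786/(((1/26)*121*(7 - 26*121))) - 37254/(-52) = 38786/(((1/26)*121*(7 - 3146))) - 37254*(-1/52) = 38786/(((1/26)*121*(-3139))) + 18627/26 = 38786/(-379819/26) + 18627/26 = 38786*(-26/379819) + 18627/26 = -2132/803 + 18627/26 = 14902049/20878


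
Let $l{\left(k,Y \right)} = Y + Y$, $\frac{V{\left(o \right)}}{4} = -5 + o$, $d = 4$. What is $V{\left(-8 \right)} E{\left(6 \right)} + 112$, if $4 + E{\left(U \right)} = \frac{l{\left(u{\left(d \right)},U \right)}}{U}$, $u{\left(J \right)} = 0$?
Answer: $216$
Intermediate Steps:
$V{\left(o \right)} = -20 + 4 o$ ($V{\left(o \right)} = 4 \left(-5 + o\right) = -20 + 4 o$)
$l{\left(k,Y \right)} = 2 Y$
$E{\left(U \right)} = -2$ ($E{\left(U \right)} = -4 + \frac{2 U}{U} = -4 + 2 = -2$)
$V{\left(-8 \right)} E{\left(6 \right)} + 112 = \left(-20 + 4 \left(-8\right)\right) \left(-2\right) + 112 = \left(-20 - 32\right) \left(-2\right) + 112 = \left(-52\right) \left(-2\right) + 112 = 104 + 112 = 216$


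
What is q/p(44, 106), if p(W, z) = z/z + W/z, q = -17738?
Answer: -940114/75 ≈ -12535.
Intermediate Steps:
p(W, z) = 1 + W/z
q/p(44, 106) = -17738*106/(44 + 106) = -17738/((1/106)*150) = -17738/75/53 = -17738*53/75 = -940114/75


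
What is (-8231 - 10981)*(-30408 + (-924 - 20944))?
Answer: 1004326512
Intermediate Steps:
(-8231 - 10981)*(-30408 + (-924 - 20944)) = -19212*(-30408 - 21868) = -19212*(-52276) = 1004326512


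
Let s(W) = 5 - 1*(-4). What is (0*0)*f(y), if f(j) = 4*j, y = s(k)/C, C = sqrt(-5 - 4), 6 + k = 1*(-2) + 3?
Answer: 0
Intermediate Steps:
k = -5 (k = -6 + (1*(-2) + 3) = -6 + (-2 + 3) = -6 + 1 = -5)
s(W) = 9 (s(W) = 5 + 4 = 9)
C = 3*I (C = sqrt(-9) = 3*I ≈ 3.0*I)
y = -3*I (y = 9/((3*I)) = 9*(-I/3) = -3*I ≈ -3.0*I)
(0*0)*f(y) = (0*0)*(4*(-3*I)) = 0*(-12*I) = 0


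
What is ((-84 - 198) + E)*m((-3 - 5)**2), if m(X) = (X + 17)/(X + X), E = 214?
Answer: -1377/32 ≈ -43.031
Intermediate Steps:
m(X) = (17 + X)/(2*X) (m(X) = (17 + X)/((2*X)) = (17 + X)*(1/(2*X)) = (17 + X)/(2*X))
((-84 - 198) + E)*m((-3 - 5)**2) = ((-84 - 198) + 214)*((17 + (-3 - 5)**2)/(2*((-3 - 5)**2))) = (-282 + 214)*((17 + (-8)**2)/(2*((-8)**2))) = -34*(17 + 64)/64 = -34*81/64 = -68*81/128 = -1377/32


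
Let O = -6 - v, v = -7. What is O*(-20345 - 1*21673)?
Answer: -42018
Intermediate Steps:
O = 1 (O = -6 - 1*(-7) = -6 + 7 = 1)
O*(-20345 - 1*21673) = 1*(-20345 - 1*21673) = 1*(-20345 - 21673) = 1*(-42018) = -42018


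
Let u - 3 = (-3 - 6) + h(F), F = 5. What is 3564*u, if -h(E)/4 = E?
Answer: -92664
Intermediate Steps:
h(E) = -4*E
u = -26 (u = 3 + ((-3 - 6) - 4*5) = 3 + (-9 - 20) = 3 - 29 = -26)
3564*u = 3564*(-26) = -92664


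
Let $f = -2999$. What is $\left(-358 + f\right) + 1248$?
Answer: $-2109$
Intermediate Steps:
$\left(-358 + f\right) + 1248 = \left(-358 - 2999\right) + 1248 = -3357 + 1248 = -2109$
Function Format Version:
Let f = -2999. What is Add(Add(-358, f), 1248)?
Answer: -2109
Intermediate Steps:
Add(Add(-358, f), 1248) = Add(Add(-358, -2999), 1248) = Add(-3357, 1248) = -2109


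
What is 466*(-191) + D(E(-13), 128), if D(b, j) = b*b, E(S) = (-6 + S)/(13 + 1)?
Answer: -17444815/196 ≈ -89004.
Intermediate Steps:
E(S) = -3/7 + S/14 (E(S) = (-6 + S)/14 = (-6 + S)*(1/14) = -3/7 + S/14)
D(b, j) = b**2
466*(-191) + D(E(-13), 128) = 466*(-191) + (-3/7 + (1/14)*(-13))**2 = -89006 + (-3/7 - 13/14)**2 = -89006 + (-19/14)**2 = -89006 + 361/196 = -17444815/196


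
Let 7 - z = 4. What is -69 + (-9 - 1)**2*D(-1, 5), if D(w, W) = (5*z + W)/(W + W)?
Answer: 131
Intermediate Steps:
z = 3 (z = 7 - 1*4 = 7 - 4 = 3)
D(w, W) = (15 + W)/(2*W) (D(w, W) = (5*3 + W)/(W + W) = (15 + W)/((2*W)) = (15 + W)*(1/(2*W)) = (15 + W)/(2*W))
-69 + (-9 - 1)**2*D(-1, 5) = -69 + (-9 - 1)**2*((1/2)*(15 + 5)/5) = -69 + (-10)**2*((1/2)*(1/5)*20) = -69 + 100*2 = -69 + 200 = 131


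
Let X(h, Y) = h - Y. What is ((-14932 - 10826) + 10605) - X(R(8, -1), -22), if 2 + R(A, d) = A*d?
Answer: -15165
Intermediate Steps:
R(A, d) = -2 + A*d
((-14932 - 10826) + 10605) - X(R(8, -1), -22) = ((-14932 - 10826) + 10605) - ((-2 + 8*(-1)) - 1*(-22)) = (-25758 + 10605) - ((-2 - 8) + 22) = -15153 - (-10 + 22) = -15153 - 1*12 = -15153 - 12 = -15165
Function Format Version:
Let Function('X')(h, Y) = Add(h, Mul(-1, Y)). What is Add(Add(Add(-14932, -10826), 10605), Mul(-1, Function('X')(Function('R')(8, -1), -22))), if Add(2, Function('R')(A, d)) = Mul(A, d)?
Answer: -15165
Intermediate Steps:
Function('R')(A, d) = Add(-2, Mul(A, d))
Add(Add(Add(-14932, -10826), 10605), Mul(-1, Function('X')(Function('R')(8, -1), -22))) = Add(Add(Add(-14932, -10826), 10605), Mul(-1, Add(Add(-2, Mul(8, -1)), Mul(-1, -22)))) = Add(Add(-25758, 10605), Mul(-1, Add(Add(-2, -8), 22))) = Add(-15153, Mul(-1, Add(-10, 22))) = Add(-15153, Mul(-1, 12)) = Add(-15153, -12) = -15165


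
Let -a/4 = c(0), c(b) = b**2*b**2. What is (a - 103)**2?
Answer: 10609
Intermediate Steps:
c(b) = b**4
a = 0 (a = -4*0**4 = -4*0 = 0)
(a - 103)**2 = (0 - 103)**2 = (-103)**2 = 10609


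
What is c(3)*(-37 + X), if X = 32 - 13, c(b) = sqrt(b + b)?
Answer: -18*sqrt(6) ≈ -44.091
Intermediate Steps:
c(b) = sqrt(2)*sqrt(b) (c(b) = sqrt(2*b) = sqrt(2)*sqrt(b))
X = 19
c(3)*(-37 + X) = (sqrt(2)*sqrt(3))*(-37 + 19) = sqrt(6)*(-18) = -18*sqrt(6)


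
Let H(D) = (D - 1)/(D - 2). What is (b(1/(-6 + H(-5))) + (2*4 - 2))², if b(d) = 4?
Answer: 100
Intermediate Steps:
H(D) = (-1 + D)/(-2 + D)
(b(1/(-6 + H(-5))) + (2*4 - 2))² = (4 + (2*4 - 2))² = (4 + (8 - 2))² = (4 + 6)² = 10² = 100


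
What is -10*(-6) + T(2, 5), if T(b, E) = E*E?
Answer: 85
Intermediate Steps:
T(b, E) = E²
-10*(-6) + T(2, 5) = -10*(-6) + 5² = 60 + 25 = 85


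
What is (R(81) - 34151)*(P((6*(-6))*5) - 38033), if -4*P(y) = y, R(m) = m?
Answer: 1294251160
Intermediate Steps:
P(y) = -y/4
(R(81) - 34151)*(P((6*(-6))*5) - 38033) = (81 - 34151)*(-6*(-6)*5/4 - 38033) = -34070*(-(-9)*5 - 38033) = -34070*(-¼*(-180) - 38033) = -34070*(45 - 38033) = -34070*(-37988) = 1294251160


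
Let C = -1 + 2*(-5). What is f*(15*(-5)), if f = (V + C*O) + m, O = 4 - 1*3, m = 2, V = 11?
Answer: -150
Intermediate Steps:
O = 1 (O = 4 - 3 = 1)
C = -11 (C = -1 - 10 = -11)
f = 2 (f = (11 - 11*1) + 2 = (11 - 11) + 2 = 0 + 2 = 2)
f*(15*(-5)) = 2*(15*(-5)) = 2*(-75) = -150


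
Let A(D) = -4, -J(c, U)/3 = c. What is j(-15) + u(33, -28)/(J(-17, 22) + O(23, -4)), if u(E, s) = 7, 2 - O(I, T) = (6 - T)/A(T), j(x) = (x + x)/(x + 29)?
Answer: -1567/777 ≈ -2.0167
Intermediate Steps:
J(c, U) = -3*c
j(x) = 2*x/(29 + x) (j(x) = (2*x)/(29 + x) = 2*x/(29 + x))
O(I, T) = 7/2 - T/4 (O(I, T) = 2 - (6 - T)/(-4) = 2 - (6 - T)*(-1)/4 = 2 - (-3/2 + T/4) = 2 + (3/2 - T/4) = 7/2 - T/4)
j(-15) + u(33, -28)/(J(-17, 22) + O(23, -4)) = 2*(-15)/(29 - 15) + 7/(-3*(-17) + (7/2 - 1/4*(-4))) = 2*(-15)/14 + 7/(51 + (7/2 + 1)) = 2*(-15)*(1/14) + 7/(51 + 9/2) = -15/7 + 7/(111/2) = -15/7 + (2/111)*7 = -15/7 + 14/111 = -1567/777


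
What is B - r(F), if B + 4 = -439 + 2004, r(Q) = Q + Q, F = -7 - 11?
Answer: 1597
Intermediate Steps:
F = -18
r(Q) = 2*Q
B = 1561 (B = -4 + (-439 + 2004) = -4 + 1565 = 1561)
B - r(F) = 1561 - 2*(-18) = 1561 - 1*(-36) = 1561 + 36 = 1597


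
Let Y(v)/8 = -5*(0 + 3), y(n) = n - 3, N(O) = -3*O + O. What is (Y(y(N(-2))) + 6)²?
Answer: 12996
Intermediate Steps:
N(O) = -2*O
y(n) = -3 + n
Y(v) = -120 (Y(v) = 8*(-5*(0 + 3)) = 8*(-5*3) = 8*(-15) = -120)
(Y(y(N(-2))) + 6)² = (-120 + 6)² = (-114)² = 12996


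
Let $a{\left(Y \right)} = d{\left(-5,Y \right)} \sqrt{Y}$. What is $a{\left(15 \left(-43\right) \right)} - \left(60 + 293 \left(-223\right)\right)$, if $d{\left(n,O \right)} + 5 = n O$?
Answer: $65279 + 3220 i \sqrt{645} \approx 65279.0 + 81778.0 i$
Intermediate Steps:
$d{\left(n,O \right)} = -5 + O n$ ($d{\left(n,O \right)} = -5 + n O = -5 + O n$)
$a{\left(Y \right)} = \sqrt{Y} \left(-5 - 5 Y\right)$ ($a{\left(Y \right)} = \left(-5 + Y \left(-5\right)\right) \sqrt{Y} = \left(-5 - 5 Y\right) \sqrt{Y} = \sqrt{Y} \left(-5 - 5 Y\right)$)
$a{\left(15 \left(-43\right) \right)} - \left(60 + 293 \left(-223\right)\right) = 5 \sqrt{15 \left(-43\right)} \left(-1 - 15 \left(-43\right)\right) - \left(60 + 293 \left(-223\right)\right) = 5 \sqrt{-645} \left(-1 - -645\right) - \left(60 - 65339\right) = 5 i \sqrt{645} \left(-1 + 645\right) - -65279 = 5 i \sqrt{645} \cdot 644 + 65279 = 3220 i \sqrt{645} + 65279 = 65279 + 3220 i \sqrt{645}$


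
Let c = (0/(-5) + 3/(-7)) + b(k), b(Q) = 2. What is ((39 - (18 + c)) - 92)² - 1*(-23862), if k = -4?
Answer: 1427302/49 ≈ 29129.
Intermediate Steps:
c = 11/7 (c = (0/(-5) + 3/(-7)) + 2 = (0*(-⅕) + 3*(-⅐)) + 2 = (0 - 3/7) + 2 = -3/7 + 2 = 11/7 ≈ 1.5714)
((39 - (18 + c)) - 92)² - 1*(-23862) = ((39 - (18 + 11/7)) - 92)² - 1*(-23862) = ((39 - 1*137/7) - 92)² + 23862 = ((39 - 137/7) - 92)² + 23862 = (136/7 - 92)² + 23862 = (-508/7)² + 23862 = 258064/49 + 23862 = 1427302/49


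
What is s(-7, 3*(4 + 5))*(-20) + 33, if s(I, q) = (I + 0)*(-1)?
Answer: -107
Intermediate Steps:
s(I, q) = -I (s(I, q) = I*(-1) = -I)
s(-7, 3*(4 + 5))*(-20) + 33 = -1*(-7)*(-20) + 33 = 7*(-20) + 33 = -140 + 33 = -107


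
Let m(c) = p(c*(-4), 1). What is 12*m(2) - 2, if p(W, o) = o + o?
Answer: 22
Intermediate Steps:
p(W, o) = 2*o
m(c) = 2 (m(c) = 2*1 = 2)
12*m(2) - 2 = 12*2 - 2 = 24 - 2 = 22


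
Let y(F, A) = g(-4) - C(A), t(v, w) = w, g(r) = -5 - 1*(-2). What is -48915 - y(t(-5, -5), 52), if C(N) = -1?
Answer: -48913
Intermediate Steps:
g(r) = -3 (g(r) = -5 + 2 = -3)
y(F, A) = -2 (y(F, A) = -3 - 1*(-1) = -3 + 1 = -2)
-48915 - y(t(-5, -5), 52) = -48915 - 1*(-2) = -48915 + 2 = -48913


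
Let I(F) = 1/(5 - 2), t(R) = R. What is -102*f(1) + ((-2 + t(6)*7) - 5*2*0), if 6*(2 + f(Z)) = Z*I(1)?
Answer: 715/3 ≈ 238.33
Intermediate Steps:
I(F) = ⅓ (I(F) = 1/3 = ⅓)
f(Z) = -2 + Z/18 (f(Z) = -2 + (Z*(⅓))/6 = -2 + (Z/3)/6 = -2 + Z/18)
-102*f(1) + ((-2 + t(6)*7) - 5*2*0) = -102*(-2 + (1/18)*1) + ((-2 + 6*7) - 5*2*0) = -102*(-2 + 1/18) + ((-2 + 42) - 10*0) = -102*(-35/18) + (40 - 1*0) = 595/3 + (40 + 0) = 595/3 + 40 = 715/3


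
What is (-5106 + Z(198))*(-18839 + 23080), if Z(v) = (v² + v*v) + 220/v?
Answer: 2797906448/9 ≈ 3.1088e+8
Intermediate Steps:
Z(v) = 2*v² + 220/v (Z(v) = (v² + v²) + 220/v = 2*v² + 220/v)
(-5106 + Z(198))*(-18839 + 23080) = (-5106 + 2*(110 + 198³)/198)*(-18839 + 23080) = (-5106 + 2*(1/198)*(110 + 7762392))*4241 = (-5106 + 2*(1/198)*7762502)*4241 = (-5106 + 705682/9)*4241 = (659728/9)*4241 = 2797906448/9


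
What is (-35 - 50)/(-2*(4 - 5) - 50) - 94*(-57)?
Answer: 257269/48 ≈ 5359.8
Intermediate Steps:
(-35 - 50)/(-2*(4 - 5) - 50) - 94*(-57) = -85/(-2*(-1) - 50) + 5358 = -85/(2 - 50) + 5358 = -85/(-48) + 5358 = -85*(-1/48) + 5358 = 85/48 + 5358 = 257269/48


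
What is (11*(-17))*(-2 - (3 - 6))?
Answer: -187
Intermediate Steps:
(11*(-17))*(-2 - (3 - 6)) = -187*(-2 - 1*(-3)) = -187*(-2 + 3) = -187*1 = -187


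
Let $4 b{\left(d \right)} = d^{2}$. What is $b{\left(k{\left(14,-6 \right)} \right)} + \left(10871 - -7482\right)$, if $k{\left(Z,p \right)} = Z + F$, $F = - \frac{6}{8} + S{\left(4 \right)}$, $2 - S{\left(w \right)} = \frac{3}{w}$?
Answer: $\frac{294489}{16} \approx 18406.0$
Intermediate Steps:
$S{\left(w \right)} = 2 - \frac{3}{w}$
$F = \frac{1}{2}$ ($F = - \frac{6}{8} + \left(2 - \frac{3}{4}\right) = \left(-6\right) \frac{1}{8} + \left(2 - \frac{3}{4}\right) = - \frac{3}{4} + \left(2 - \frac{3}{4}\right) = - \frac{3}{4} + \frac{5}{4} = \frac{1}{2} \approx 0.5$)
$k{\left(Z,p \right)} = \frac{1}{2} + Z$ ($k{\left(Z,p \right)} = Z + \frac{1}{2} = \frac{1}{2} + Z$)
$b{\left(d \right)} = \frac{d^{2}}{4}$
$b{\left(k{\left(14,-6 \right)} \right)} + \left(10871 - -7482\right) = \frac{\left(\frac{1}{2} + 14\right)^{2}}{4} + \left(10871 - -7482\right) = \frac{\left(\frac{29}{2}\right)^{2}}{4} + \left(10871 + 7482\right) = \frac{1}{4} \cdot \frac{841}{4} + 18353 = \frac{841}{16} + 18353 = \frac{294489}{16}$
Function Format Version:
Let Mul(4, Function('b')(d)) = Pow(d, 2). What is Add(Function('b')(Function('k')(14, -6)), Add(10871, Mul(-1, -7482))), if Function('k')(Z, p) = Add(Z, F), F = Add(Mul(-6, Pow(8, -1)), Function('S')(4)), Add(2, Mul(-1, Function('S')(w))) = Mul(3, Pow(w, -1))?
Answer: Rational(294489, 16) ≈ 18406.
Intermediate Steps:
Function('S')(w) = Add(2, Mul(-3, Pow(w, -1))) (Function('S')(w) = Add(2, Mul(-1, Mul(3, Pow(w, -1)))) = Add(2, Mul(-3, Pow(w, -1))))
F = Rational(1, 2) (F = Add(Mul(-6, Pow(8, -1)), Add(2, Mul(-3, Pow(4, -1)))) = Add(Mul(-6, Rational(1, 8)), Add(2, Mul(-3, Rational(1, 4)))) = Add(Rational(-3, 4), Add(2, Rational(-3, 4))) = Add(Rational(-3, 4), Rational(5, 4)) = Rational(1, 2) ≈ 0.50000)
Function('k')(Z, p) = Add(Rational(1, 2), Z) (Function('k')(Z, p) = Add(Z, Rational(1, 2)) = Add(Rational(1, 2), Z))
Function('b')(d) = Mul(Rational(1, 4), Pow(d, 2))
Add(Function('b')(Function('k')(14, -6)), Add(10871, Mul(-1, -7482))) = Add(Mul(Rational(1, 4), Pow(Add(Rational(1, 2), 14), 2)), Add(10871, Mul(-1, -7482))) = Add(Mul(Rational(1, 4), Pow(Rational(29, 2), 2)), Add(10871, 7482)) = Add(Mul(Rational(1, 4), Rational(841, 4)), 18353) = Add(Rational(841, 16), 18353) = Rational(294489, 16)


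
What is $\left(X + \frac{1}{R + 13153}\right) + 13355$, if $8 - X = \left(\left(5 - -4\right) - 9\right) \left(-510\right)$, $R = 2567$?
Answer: $\frac{210066361}{15720} \approx 13363.0$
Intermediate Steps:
$X = 8$ ($X = 8 - \left(\left(5 - -4\right) - 9\right) \left(-510\right) = 8 - \left(\left(5 + 4\right) - 9\right) \left(-510\right) = 8 - \left(9 - 9\right) \left(-510\right) = 8 - 0 \left(-510\right) = 8 - 0 = 8 + 0 = 8$)
$\left(X + \frac{1}{R + 13153}\right) + 13355 = \left(8 + \frac{1}{2567 + 13153}\right) + 13355 = \left(8 + \frac{1}{15720}\right) + 13355 = \frac{125761}{15720} + 13355 = \frac{210066361}{15720}$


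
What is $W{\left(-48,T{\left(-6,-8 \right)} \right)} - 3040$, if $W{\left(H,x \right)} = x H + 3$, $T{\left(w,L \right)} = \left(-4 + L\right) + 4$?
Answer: $-2653$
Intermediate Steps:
$T{\left(w,L \right)} = L$
$W{\left(H,x \right)} = 3 + H x$ ($W{\left(H,x \right)} = H x + 3 = 3 + H x$)
$W{\left(-48,T{\left(-6,-8 \right)} \right)} - 3040 = \left(3 - -384\right) - 3040 = \left(3 + 384\right) - 3040 = 387 - 3040 = -2653$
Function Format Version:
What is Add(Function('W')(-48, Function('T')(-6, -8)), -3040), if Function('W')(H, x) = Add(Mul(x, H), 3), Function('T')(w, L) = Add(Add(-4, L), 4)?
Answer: -2653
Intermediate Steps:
Function('T')(w, L) = L
Function('W')(H, x) = Add(3, Mul(H, x)) (Function('W')(H, x) = Add(Mul(H, x), 3) = Add(3, Mul(H, x)))
Add(Function('W')(-48, Function('T')(-6, -8)), -3040) = Add(Add(3, Mul(-48, -8)), -3040) = Add(Add(3, 384), -3040) = Add(387, -3040) = -2653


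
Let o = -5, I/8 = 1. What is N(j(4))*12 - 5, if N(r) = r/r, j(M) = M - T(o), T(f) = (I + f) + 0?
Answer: 7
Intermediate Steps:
I = 8 (I = 8*1 = 8)
T(f) = 8 + f (T(f) = (8 + f) + 0 = 8 + f)
j(M) = -3 + M (j(M) = M - (8 - 5) = M - 1*3 = M - 3 = -3 + M)
N(r) = 1
N(j(4))*12 - 5 = 1*12 - 5 = 12 - 5 = 7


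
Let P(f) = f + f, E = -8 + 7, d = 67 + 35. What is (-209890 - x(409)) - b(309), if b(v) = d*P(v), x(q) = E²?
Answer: -272927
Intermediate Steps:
d = 102
E = -1
P(f) = 2*f
x(q) = 1 (x(q) = (-1)² = 1)
b(v) = 204*v (b(v) = 102*(2*v) = 204*v)
(-209890 - x(409)) - b(309) = (-209890 - 1*1) - 204*309 = (-209890 - 1) - 1*63036 = -209891 - 63036 = -272927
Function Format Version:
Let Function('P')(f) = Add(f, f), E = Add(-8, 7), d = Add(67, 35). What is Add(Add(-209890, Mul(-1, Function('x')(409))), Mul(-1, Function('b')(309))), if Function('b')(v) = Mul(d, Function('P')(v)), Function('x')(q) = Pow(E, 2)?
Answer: -272927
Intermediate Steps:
d = 102
E = -1
Function('P')(f) = Mul(2, f)
Function('x')(q) = 1 (Function('x')(q) = Pow(-1, 2) = 1)
Function('b')(v) = Mul(204, v) (Function('b')(v) = Mul(102, Mul(2, v)) = Mul(204, v))
Add(Add(-209890, Mul(-1, Function('x')(409))), Mul(-1, Function('b')(309))) = Add(Add(-209890, Mul(-1, 1)), Mul(-1, Mul(204, 309))) = Add(Add(-209890, -1), Mul(-1, 63036)) = Add(-209891, -63036) = -272927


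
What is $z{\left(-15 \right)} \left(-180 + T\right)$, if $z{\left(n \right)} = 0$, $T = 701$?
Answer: $0$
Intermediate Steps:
$z{\left(-15 \right)} \left(-180 + T\right) = 0 \left(-180 + 701\right) = 0 \cdot 521 = 0$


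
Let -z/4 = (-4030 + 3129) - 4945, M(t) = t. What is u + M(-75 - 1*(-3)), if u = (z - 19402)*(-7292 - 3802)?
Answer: -44176380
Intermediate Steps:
z = 23384 (z = -4*((-4030 + 3129) - 4945) = -4*(-901 - 4945) = -4*(-5846) = 23384)
u = -44176308 (u = (23384 - 19402)*(-7292 - 3802) = 3982*(-11094) = -44176308)
u + M(-75 - 1*(-3)) = -44176308 + (-75 - 1*(-3)) = -44176308 + (-75 + 3) = -44176308 - 72 = -44176380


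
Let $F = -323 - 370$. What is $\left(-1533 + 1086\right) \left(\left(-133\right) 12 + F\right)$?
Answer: $1023183$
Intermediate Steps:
$F = -693$
$\left(-1533 + 1086\right) \left(\left(-133\right) 12 + F\right) = \left(-1533 + 1086\right) \left(\left(-133\right) 12 - 693\right) = - 447 \left(-1596 - 693\right) = \left(-447\right) \left(-2289\right) = 1023183$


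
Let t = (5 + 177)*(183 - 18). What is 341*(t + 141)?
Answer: 10288311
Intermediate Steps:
t = 30030 (t = 182*165 = 30030)
341*(t + 141) = 341*(30030 + 141) = 341*30171 = 10288311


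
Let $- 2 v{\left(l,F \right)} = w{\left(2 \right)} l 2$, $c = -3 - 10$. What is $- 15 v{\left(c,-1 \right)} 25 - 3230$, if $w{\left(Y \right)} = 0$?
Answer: $-3230$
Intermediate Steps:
$c = -13$ ($c = -3 - 10 = -13$)
$v{\left(l,F \right)} = 0$ ($v{\left(l,F \right)} = - \frac{0 l 2}{2} = - \frac{0 \cdot 2}{2} = \left(- \frac{1}{2}\right) 0 = 0$)
$- 15 v{\left(c,-1 \right)} 25 - 3230 = \left(-15\right) 0 \cdot 25 - 3230 = 0 \cdot 25 - 3230 = 0 - 3230 = -3230$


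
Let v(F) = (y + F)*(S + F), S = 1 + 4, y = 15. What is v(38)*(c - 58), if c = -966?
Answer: -2333696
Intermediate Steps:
S = 5
v(F) = (5 + F)*(15 + F) (v(F) = (15 + F)*(5 + F) = (5 + F)*(15 + F))
v(38)*(c - 58) = (75 + 38² + 20*38)*(-966 - 58) = (75 + 1444 + 760)*(-1024) = 2279*(-1024) = -2333696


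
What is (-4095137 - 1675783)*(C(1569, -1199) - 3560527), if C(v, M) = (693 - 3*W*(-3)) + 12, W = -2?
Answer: 20543551852800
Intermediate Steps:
C(v, M) = 687 (C(v, M) = (693 - 3*(-2)*(-3)) + 12 = (693 + 6*(-3)) + 12 = (693 - 18) + 12 = 675 + 12 = 687)
(-4095137 - 1675783)*(C(1569, -1199) - 3560527) = (-4095137 - 1675783)*(687 - 3560527) = -5770920*(-3559840) = 20543551852800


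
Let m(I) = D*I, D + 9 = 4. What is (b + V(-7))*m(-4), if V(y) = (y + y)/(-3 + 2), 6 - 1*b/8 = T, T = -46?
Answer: 8600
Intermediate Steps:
D = -5 (D = -9 + 4 = -5)
m(I) = -5*I
b = 416 (b = 48 - 8*(-46) = 48 + 368 = 416)
V(y) = -2*y (V(y) = (2*y)/(-1) = (2*y)*(-1) = -2*y)
(b + V(-7))*m(-4) = (416 - 2*(-7))*(-5*(-4)) = (416 + 14)*20 = 430*20 = 8600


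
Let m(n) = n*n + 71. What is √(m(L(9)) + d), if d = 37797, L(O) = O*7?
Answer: √41837 ≈ 204.54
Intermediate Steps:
L(O) = 7*O
m(n) = 71 + n² (m(n) = n² + 71 = 71 + n²)
√(m(L(9)) + d) = √((71 + (7*9)²) + 37797) = √((71 + 63²) + 37797) = √((71 + 3969) + 37797) = √(4040 + 37797) = √41837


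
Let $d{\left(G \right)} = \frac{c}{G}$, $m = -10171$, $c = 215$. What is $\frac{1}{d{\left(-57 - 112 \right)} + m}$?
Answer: $- \frac{169}{1719114} \approx -9.8306 \cdot 10^{-5}$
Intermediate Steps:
$d{\left(G \right)} = \frac{215}{G}$
$\frac{1}{d{\left(-57 - 112 \right)} + m} = \frac{1}{\frac{215}{-57 - 112} - 10171} = \frac{1}{\frac{215}{-169} - 10171} = \frac{1}{215 \left(- \frac{1}{169}\right) - 10171} = \frac{1}{- \frac{215}{169} - 10171} = \frac{1}{- \frac{1719114}{169}} = - \frac{169}{1719114}$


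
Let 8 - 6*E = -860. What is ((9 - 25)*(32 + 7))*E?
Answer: -90272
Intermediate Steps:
E = 434/3 (E = 4/3 - ⅙*(-860) = 4/3 + 430/3 = 434/3 ≈ 144.67)
((9 - 25)*(32 + 7))*E = ((9 - 25)*(32 + 7))*(434/3) = -16*39*(434/3) = -624*434/3 = -90272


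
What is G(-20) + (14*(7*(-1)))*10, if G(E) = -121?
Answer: -1101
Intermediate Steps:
G(-20) + (14*(7*(-1)))*10 = -121 + (14*(7*(-1)))*10 = -121 + (14*(-7))*10 = -121 - 98*10 = -121 - 980 = -1101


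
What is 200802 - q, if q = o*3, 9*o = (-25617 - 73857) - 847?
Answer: 702727/3 ≈ 2.3424e+5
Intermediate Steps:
o = -100321/9 (o = ((-25617 - 73857) - 847)/9 = (-99474 - 847)/9 = (⅑)*(-100321) = -100321/9 ≈ -11147.)
q = -100321/3 (q = -100321/9*3 = -100321/3 ≈ -33440.)
200802 - q = 200802 - 1*(-100321/3) = 200802 + 100321/3 = 702727/3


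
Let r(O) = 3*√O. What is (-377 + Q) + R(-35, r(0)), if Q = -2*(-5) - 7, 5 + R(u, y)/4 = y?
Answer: -394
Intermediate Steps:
R(u, y) = -20 + 4*y
Q = 3 (Q = 10 - 7 = 3)
(-377 + Q) + R(-35, r(0)) = (-377 + 3) + (-20 + 4*(3*√0)) = -374 + (-20 + 4*(3*0)) = -374 + (-20 + 4*0) = -374 + (-20 + 0) = -374 - 20 = -394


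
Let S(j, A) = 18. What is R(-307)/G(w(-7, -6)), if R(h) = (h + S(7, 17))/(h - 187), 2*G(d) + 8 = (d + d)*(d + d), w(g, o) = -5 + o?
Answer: 17/6916 ≈ 0.0024581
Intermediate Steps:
G(d) = -4 + 2*d² (G(d) = -4 + ((d + d)*(d + d))/2 = -4 + ((2*d)*(2*d))/2 = -4 + (4*d²)/2 = -4 + 2*d²)
R(h) = (18 + h)/(-187 + h) (R(h) = (h + 18)/(h - 187) = (18 + h)/(-187 + h))
R(-307)/G(w(-7, -6)) = ((18 - 307)/(-187 - 307))/(-4 + 2*(-5 - 6)²) = (-289/(-494))/(-4 + 2*(-11)²) = (-1/494*(-289))/(-4 + 2*121) = 289/(494*(-4 + 242)) = (289/494)/238 = (289/494)*(1/238) = 17/6916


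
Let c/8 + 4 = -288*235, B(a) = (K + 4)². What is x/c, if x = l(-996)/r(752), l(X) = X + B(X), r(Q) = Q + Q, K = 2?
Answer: 15/12724592 ≈ 1.1788e-6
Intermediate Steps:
B(a) = 36 (B(a) = (2 + 4)² = 6² = 36)
r(Q) = 2*Q
c = -541472 (c = -32 + 8*(-288*235) = -32 + 8*(-67680) = -32 - 541440 = -541472)
l(X) = 36 + X (l(X) = X + 36 = 36 + X)
x = -30/47 (x = (36 - 996)/((2*752)) = -960/1504 = -960*1/1504 = -30/47 ≈ -0.63830)
x/c = -30/47/(-541472) = -30/47*(-1/541472) = 15/12724592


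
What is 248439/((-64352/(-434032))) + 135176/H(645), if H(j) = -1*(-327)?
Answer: 2204329032103/1315194 ≈ 1.6760e+6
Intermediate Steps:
H(j) = 327
248439/((-64352/(-434032))) + 135176/H(645) = 248439/((-64352/(-434032))) + 135176/327 = 248439/((-64352*(-1/434032))) + 135176*(1/327) = 248439/(4022/27127) + 135176/327 = 248439*(27127/4022) + 135176/327 = 6739404753/4022 + 135176/327 = 2204329032103/1315194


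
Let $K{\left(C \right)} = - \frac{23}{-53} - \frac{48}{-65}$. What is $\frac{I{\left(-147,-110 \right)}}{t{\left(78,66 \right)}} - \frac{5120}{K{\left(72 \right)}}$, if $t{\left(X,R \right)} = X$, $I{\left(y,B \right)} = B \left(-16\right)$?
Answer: $- \frac{684343280}{157521} \approx -4344.5$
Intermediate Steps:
$I{\left(y,B \right)} = - 16 B$
$K{\left(C \right)} = \frac{4039}{3445}$ ($K{\left(C \right)} = \left(-23\right) \left(- \frac{1}{53}\right) - - \frac{48}{65} = \frac{23}{53} + \frac{48}{65} = \frac{4039}{3445}$)
$\frac{I{\left(-147,-110 \right)}}{t{\left(78,66 \right)}} - \frac{5120}{K{\left(72 \right)}} = \frac{\left(-16\right) \left(-110\right)}{78} - \frac{5120}{\frac{4039}{3445}} = 1760 \cdot \frac{1}{78} - \frac{17638400}{4039} = \frac{880}{39} - \frac{17638400}{4039} = - \frac{684343280}{157521}$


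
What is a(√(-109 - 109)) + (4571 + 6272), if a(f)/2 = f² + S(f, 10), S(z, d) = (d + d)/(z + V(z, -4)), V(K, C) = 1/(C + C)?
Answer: (10087*I + 83256*√218)/(I + 8*√218) ≈ 10407.0 - 2.7089*I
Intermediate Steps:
V(K, C) = 1/(2*C)
S(z, d) = 2*d/(-⅛ + z) (S(z, d) = (d + d)/(z + (½)/(-4)) = (2*d)/(z + (½)*(-¼)) = (2*d)/(z - ⅛) = (2*d)/(-⅛ + z) = 2*d/(-⅛ + z))
a(f) = 2*f² + 320/(-1 + 8*f) (a(f) = 2*(f² + 16*10/(-1 + 8*f)) = 2*(f² + 160/(-1 + 8*f)) = 2*f² + 320/(-1 + 8*f))
a(√(-109 - 109)) + (4571 + 6272) = 2*(160 + (√(-109 - 109))²*(-1 + 8*√(-109 - 109)))/(-1 + 8*√(-109 - 109)) + (4571 + 6272) = 2*(160 + (√(-218))²*(-1 + 8*√(-218)))/(-1 + 8*√(-218)) + 10843 = 2*(160 + (I*√218)²*(-1 + 8*(I*√218)))/(-1 + 8*(I*√218)) + 10843 = 2*(160 - 218*(-1 + 8*I*√218))/(-1 + 8*I*√218) + 10843 = 2*(160 + (218 - 1744*I*√218))/(-1 + 8*I*√218) + 10843 = 2*(378 - 1744*I*√218)/(-1 + 8*I*√218) + 10843 = 10843 + 2*(378 - 1744*I*√218)/(-1 + 8*I*√218)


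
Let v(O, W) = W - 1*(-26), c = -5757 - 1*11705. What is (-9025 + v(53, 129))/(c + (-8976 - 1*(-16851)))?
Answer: 8870/9587 ≈ 0.92521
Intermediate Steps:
c = -17462 (c = -5757 - 11705 = -17462)
v(O, W) = 26 + W (v(O, W) = W + 26 = 26 + W)
(-9025 + v(53, 129))/(c + (-8976 - 1*(-16851))) = (-9025 + (26 + 129))/(-17462 + (-8976 - 1*(-16851))) = (-9025 + 155)/(-17462 + (-8976 + 16851)) = -8870/(-17462 + 7875) = -8870/(-9587) = -8870*(-1/9587) = 8870/9587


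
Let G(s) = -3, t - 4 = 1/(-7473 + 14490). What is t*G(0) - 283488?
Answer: -663106501/2339 ≈ -2.8350e+5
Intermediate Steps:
t = 28069/7017 (t = 4 + 1/(-7473 + 14490) = 4 + 1/7017 = 28069/7017 ≈ 4.0001)
t*G(0) - 283488 = (28069/7017)*(-3) - 283488 = -28069/2339 - 283488 = -663106501/2339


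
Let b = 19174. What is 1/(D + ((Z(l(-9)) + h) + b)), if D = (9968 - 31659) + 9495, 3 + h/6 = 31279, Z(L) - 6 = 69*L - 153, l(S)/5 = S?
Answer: 1/191382 ≈ 5.2251e-6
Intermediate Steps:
l(S) = 5*S
Z(L) = -147 + 69*L (Z(L) = 6 + (69*L - 153) = 6 + (-153 + 69*L) = -147 + 69*L)
h = 187656 (h = -18 + 6*31279 = -18 + 187674 = 187656)
D = -12196 (D = -21691 + 9495 = -12196)
1/(D + ((Z(l(-9)) + h) + b)) = 1/(-12196 + (((-147 + 69*(5*(-9))) + 187656) + 19174)) = 1/(-12196 + (((-147 + 69*(-45)) + 187656) + 19174)) = 1/(-12196 + (((-147 - 3105) + 187656) + 19174)) = 1/(-12196 + ((-3252 + 187656) + 19174)) = 1/(-12196 + (184404 + 19174)) = 1/(-12196 + 203578) = 1/191382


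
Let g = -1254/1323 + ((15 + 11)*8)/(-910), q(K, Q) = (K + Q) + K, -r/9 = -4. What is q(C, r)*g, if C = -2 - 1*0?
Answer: -83008/2205 ≈ -37.645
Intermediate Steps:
r = 36 (r = -9*(-4) = 36)
C = -2 (C = -2 + 0 = -2)
q(K, Q) = Q + 2*K
g = -2594/2205 (g = -1254*1/1323 + (26*8)*(-1/910) = -418/441 + 208*(-1/910) = -418/441 - 8/35 = -2594/2205 ≈ -1.1764)
q(C, r)*g = (36 + 2*(-2))*(-2594/2205) = (36 - 4)*(-2594/2205) = 32*(-2594/2205) = -83008/2205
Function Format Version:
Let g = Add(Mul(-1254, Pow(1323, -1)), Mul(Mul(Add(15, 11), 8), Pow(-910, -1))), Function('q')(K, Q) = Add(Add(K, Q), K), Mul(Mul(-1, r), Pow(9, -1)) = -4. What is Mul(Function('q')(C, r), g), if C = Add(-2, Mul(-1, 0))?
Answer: Rational(-83008, 2205) ≈ -37.645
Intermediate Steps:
r = 36 (r = Mul(-9, -4) = 36)
C = -2 (C = Add(-2, 0) = -2)
Function('q')(K, Q) = Add(Q, Mul(2, K))
g = Rational(-2594, 2205) (g = Add(Mul(-1254, Rational(1, 1323)), Mul(Mul(26, 8), Rational(-1, 910))) = Add(Rational(-418, 441), Mul(208, Rational(-1, 910))) = Add(Rational(-418, 441), Rational(-8, 35)) = Rational(-2594, 2205) ≈ -1.1764)
Mul(Function('q')(C, r), g) = Mul(Add(36, Mul(2, -2)), Rational(-2594, 2205)) = Mul(Add(36, -4), Rational(-2594, 2205)) = Mul(32, Rational(-2594, 2205)) = Rational(-83008, 2205)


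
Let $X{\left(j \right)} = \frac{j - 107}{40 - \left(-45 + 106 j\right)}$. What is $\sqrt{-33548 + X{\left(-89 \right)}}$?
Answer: $\frac{2 i \sqrt{759957951138}}{9519} \approx 183.16 i$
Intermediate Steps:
$X{\left(j \right)} = \frac{-107 + j}{85 - 106 j}$ ($X{\left(j \right)} = \frac{-107 + j}{40 - \left(-45 + 106 j\right)} = \frac{-107 + j}{85 - 106 j}$)
$\sqrt{-33548 + X{\left(-89 \right)}} = \sqrt{-33548 + \frac{107 - -89}{-85 + 106 \left(-89\right)}} = \sqrt{-33548 + \frac{107 + 89}{-85 - 9434}} = \sqrt{-33548 + \frac{1}{-9519} \cdot 196} = \sqrt{-33548 - \frac{196}{9519}} = \sqrt{- \frac{319343608}{9519}} = \frac{2 i \sqrt{759957951138}}{9519}$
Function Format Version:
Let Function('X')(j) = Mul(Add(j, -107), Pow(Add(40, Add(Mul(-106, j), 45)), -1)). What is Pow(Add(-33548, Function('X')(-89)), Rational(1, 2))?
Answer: Mul(Rational(2, 9519), I, Pow(759957951138, Rational(1, 2))) ≈ Mul(183.16, I)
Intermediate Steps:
Function('X')(j) = Mul(Pow(Add(85, Mul(-106, j)), -1), Add(-107, j)) (Function('X')(j) = Mul(Add(-107, j), Pow(Add(40, Add(45, Mul(-106, j))), -1)) = Mul(Add(-107, j), Pow(Add(85, Mul(-106, j)), -1)) = Mul(Pow(Add(85, Mul(-106, j)), -1), Add(-107, j)))
Pow(Add(-33548, Function('X')(-89)), Rational(1, 2)) = Pow(Add(-33548, Mul(Pow(Add(-85, Mul(106, -89)), -1), Add(107, Mul(-1, -89)))), Rational(1, 2)) = Pow(Add(-33548, Mul(Pow(Add(-85, -9434), -1), Add(107, 89))), Rational(1, 2)) = Pow(Add(-33548, Mul(Pow(-9519, -1), 196)), Rational(1, 2)) = Pow(Add(-33548, Mul(Rational(-1, 9519), 196)), Rational(1, 2)) = Pow(Add(-33548, Rational(-196, 9519)), Rational(1, 2)) = Pow(Rational(-319343608, 9519), Rational(1, 2)) = Mul(Rational(2, 9519), I, Pow(759957951138, Rational(1, 2)))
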